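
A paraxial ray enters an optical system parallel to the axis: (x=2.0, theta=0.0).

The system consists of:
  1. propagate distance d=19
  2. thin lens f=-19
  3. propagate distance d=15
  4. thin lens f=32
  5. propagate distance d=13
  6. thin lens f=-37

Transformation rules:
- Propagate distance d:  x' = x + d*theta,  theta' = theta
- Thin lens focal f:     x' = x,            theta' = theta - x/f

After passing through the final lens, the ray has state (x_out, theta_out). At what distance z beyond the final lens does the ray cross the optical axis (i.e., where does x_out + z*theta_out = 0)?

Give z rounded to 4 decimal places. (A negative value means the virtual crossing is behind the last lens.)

Answer: -39.7713

Derivation:
Initial: x=2.0000 theta=0.0000
After 1 (propagate distance d=19): x=2.0000 theta=0.0000
After 2 (thin lens f=-19): x=2.0000 theta=2/19 (≈0.1053)
After 3 (propagate distance d=15): x=68/19 (≈3.5789) theta=2/19 (≈0.1053)
After 4 (thin lens f=32): x=68/19 (≈3.5789) theta=-1/152 (≈-0.0066)
After 5 (propagate distance d=13): x=531/152 (≈3.4934) theta=-1/152 (≈-0.0066)
After 6 (thin lens f=-37): x=531/152 (≈3.4934) theta=13/148 (≈0.0878)
z_focus = -x_out/theta_out = -(531/152)/(13/148) = -19647/494 ≈ -39.7713
Rounded to 4 decimal places: z = -39.7713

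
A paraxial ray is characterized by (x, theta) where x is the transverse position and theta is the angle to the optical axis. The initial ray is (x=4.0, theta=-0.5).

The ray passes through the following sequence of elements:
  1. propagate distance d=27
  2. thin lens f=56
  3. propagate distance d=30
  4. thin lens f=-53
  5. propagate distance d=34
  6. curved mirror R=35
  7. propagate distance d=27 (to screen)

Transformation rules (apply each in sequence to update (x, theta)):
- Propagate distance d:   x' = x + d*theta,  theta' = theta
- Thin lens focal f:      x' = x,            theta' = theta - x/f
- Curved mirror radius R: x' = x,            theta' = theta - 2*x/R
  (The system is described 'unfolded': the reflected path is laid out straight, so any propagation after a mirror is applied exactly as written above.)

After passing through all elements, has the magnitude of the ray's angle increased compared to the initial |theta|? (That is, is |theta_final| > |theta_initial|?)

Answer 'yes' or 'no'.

Answer: yes

Derivation:
Initial: x=4.0000 theta=-0.5000
After 1 (propagate distance d=27): x=-9.5000 theta=-0.5000
After 2 (thin lens f=56): x=-9.5000 theta=-37/112 (≈-0.3304)
After 3 (propagate distance d=30): x=-1087/56 (≈-19.4107) theta=-37/112 (≈-0.3304)
After 4 (thin lens f=-53): x=-1087/56 (≈-19.4107) theta=-4135/5936 (≈-0.6966)
After 5 (propagate distance d=34): x=-63953/1484 (≈-43.0950) theta=-4135/5936 (≈-0.6966)
After 6 (curved mirror R=35): x=-63953/1484 (≈-43.0950) theta=366899/207760 (≈1.7660)
After 7 (propagate distance d=27 (to screen)): x=952853/207760 (≈4.5863) theta=366899/207760 (≈1.7660)
|theta_initial|=0.5000 |theta_final|=366899/207760 (≈1.7660) -> increased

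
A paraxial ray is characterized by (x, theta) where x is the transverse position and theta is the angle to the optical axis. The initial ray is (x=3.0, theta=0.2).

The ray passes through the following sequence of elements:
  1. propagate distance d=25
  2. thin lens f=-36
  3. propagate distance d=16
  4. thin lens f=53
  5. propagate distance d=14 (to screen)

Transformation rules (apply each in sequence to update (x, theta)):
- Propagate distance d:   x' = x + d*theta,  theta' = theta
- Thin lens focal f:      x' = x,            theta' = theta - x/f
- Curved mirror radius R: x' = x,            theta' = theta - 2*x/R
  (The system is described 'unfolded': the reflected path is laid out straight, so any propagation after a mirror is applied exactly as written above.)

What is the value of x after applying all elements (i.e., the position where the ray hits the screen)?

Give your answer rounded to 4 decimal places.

Initial: x=3.0000 theta=0.2000
After 1 (propagate distance d=25): x=8.0000 theta=0.2000
After 2 (thin lens f=-36): x=8.0000 theta=19/45 (≈0.4222)
After 3 (propagate distance d=16): x=664/45 (≈14.7556) theta=19/45 (≈0.4222)
After 4 (thin lens f=53): x=664/45 (≈14.7556) theta=343/2385 (≈0.1438)
After 5 (propagate distance d=14 (to screen)): x=39994/2385 (≈16.7690) theta=343/2385 (≈0.1438)
Rounded to 4 decimal places: x = 16.7690

Answer: 16.7690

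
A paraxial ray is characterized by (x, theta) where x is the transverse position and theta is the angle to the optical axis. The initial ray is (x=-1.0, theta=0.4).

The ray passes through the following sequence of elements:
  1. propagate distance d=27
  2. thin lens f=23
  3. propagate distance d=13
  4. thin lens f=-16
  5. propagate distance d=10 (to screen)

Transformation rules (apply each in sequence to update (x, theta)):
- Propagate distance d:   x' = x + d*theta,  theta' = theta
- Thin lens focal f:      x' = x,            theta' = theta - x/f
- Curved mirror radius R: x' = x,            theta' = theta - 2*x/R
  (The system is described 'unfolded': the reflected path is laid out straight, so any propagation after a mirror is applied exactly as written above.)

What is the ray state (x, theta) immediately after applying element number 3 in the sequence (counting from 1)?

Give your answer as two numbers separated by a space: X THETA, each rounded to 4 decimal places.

Initial: x=-1.0000 theta=0.4000
After 1 (propagate distance d=27): x=9.8000 theta=0.4000
After 2 (thin lens f=23): x=9.8000 theta=-3/115 (≈-0.0261)
After 3 (propagate distance d=13): x=1088/115 (≈9.4609) theta=-3/115 (≈-0.0261)
Rounded to 4 decimal places: x = 9.4609, theta = -0.0261

Answer: 9.4609 -0.0261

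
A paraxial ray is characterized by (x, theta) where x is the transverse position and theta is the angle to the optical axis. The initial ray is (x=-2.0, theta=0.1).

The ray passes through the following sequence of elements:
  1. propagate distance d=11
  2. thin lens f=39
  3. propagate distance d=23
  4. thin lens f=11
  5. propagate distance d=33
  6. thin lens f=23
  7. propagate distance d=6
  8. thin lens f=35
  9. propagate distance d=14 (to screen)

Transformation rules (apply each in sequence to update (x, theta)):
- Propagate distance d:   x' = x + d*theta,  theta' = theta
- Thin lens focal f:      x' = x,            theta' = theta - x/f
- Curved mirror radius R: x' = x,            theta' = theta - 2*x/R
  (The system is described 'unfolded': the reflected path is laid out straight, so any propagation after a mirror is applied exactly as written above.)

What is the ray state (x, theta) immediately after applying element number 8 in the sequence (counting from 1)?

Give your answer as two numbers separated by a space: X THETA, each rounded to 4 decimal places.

Answer: -0.1669 -0.0564

Derivation:
Initial: x=-2.0000 theta=0.1000
After 1 (propagate distance d=11): x=-0.9000 theta=0.1000
After 2 (thin lens f=39): x=-0.9000 theta=8/65 (≈0.1231)
After 3 (propagate distance d=23): x=251/130 (≈1.9308) theta=8/65 (≈0.1231)
After 4 (thin lens f=11): x=251/130 (≈1.9308) theta=-15/286 (≈-0.0524)
After 5 (propagate distance d=33): x=0.2000 theta=-15/286 (≈-0.0524)
After 6 (thin lens f=23): x=0.2000 theta=-2011/32890 (≈-0.0611)
After 7 (propagate distance d=6): x=-2744/16445 (≈-0.1669) theta=-2011/32890 (≈-0.0611)
After 8 (thin lens f=35): x=-2744/16445 (≈-0.1669) theta=-9271/164450 (≈-0.0564)
Rounded to 4 decimal places: x = -0.1669, theta = -0.0564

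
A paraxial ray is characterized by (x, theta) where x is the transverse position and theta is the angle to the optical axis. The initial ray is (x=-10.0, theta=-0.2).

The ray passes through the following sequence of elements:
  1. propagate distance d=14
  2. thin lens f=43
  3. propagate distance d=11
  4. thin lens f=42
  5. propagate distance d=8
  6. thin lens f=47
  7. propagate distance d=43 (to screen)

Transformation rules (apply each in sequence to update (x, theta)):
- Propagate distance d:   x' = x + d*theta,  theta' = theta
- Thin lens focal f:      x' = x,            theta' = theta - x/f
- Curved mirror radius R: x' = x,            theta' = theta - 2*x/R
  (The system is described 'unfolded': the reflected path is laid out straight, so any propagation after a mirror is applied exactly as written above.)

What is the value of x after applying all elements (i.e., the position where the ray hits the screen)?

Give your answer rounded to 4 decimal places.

Initial: x=-10.0000 theta=-0.2000
After 1 (propagate distance d=14): x=-12.8000 theta=-0.2000
After 2 (thin lens f=43): x=-12.8000 theta=21/215 (≈0.0977)
After 3 (propagate distance d=11): x=-2521/215 (≈-11.7256) theta=21/215 (≈0.0977)
After 4 (thin lens f=42): x=-2521/215 (≈-11.7256) theta=3403/9030 (≈0.3769)
After 5 (propagate distance d=8): x=-39329/4515 (≈-8.7107) theta=3403/9030 (≈0.3769)
After 6 (thin lens f=47): x=-39329/4515 (≈-8.7107) theta=79533/141470 (≈0.5622)
After 7 (propagate distance d=43 (to screen)): x=6562831/424410 (≈15.4634) theta=79533/141470 (≈0.5622)
Rounded to 4 decimal places: x = 15.4634

Answer: 15.4634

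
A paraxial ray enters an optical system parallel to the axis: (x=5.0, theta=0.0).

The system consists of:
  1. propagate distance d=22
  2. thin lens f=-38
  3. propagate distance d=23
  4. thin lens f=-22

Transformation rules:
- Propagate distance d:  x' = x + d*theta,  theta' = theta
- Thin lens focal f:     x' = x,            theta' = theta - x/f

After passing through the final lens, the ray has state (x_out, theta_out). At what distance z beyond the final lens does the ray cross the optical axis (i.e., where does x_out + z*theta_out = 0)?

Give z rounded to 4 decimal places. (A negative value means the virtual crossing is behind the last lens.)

Initial: x=5.0000 theta=0.0000
After 1 (propagate distance d=22): x=5.0000 theta=0.0000
After 2 (thin lens f=-38): x=5.0000 theta=5/38 (≈0.1316)
After 3 (propagate distance d=23): x=305/38 (≈8.0263) theta=5/38 (≈0.1316)
After 4 (thin lens f=-22): x=305/38 (≈8.0263) theta=415/836 (≈0.4964)
z_focus = -x_out/theta_out = -(305/38)/(415/836) = -1342/83 ≈ -16.1687
Rounded to 4 decimal places: z = -16.1687

Answer: -16.1687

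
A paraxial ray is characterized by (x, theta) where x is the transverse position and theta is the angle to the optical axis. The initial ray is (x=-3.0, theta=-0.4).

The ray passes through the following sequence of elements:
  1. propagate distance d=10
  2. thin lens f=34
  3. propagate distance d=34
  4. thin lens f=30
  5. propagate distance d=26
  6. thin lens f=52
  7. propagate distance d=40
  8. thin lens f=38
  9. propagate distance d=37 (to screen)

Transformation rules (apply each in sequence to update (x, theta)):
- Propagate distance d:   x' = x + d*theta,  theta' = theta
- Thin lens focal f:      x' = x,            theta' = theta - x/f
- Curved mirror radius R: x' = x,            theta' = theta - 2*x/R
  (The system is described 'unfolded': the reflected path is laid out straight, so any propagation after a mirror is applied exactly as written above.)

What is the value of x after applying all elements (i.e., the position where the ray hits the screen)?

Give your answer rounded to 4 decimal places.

Answer: 14.7036

Derivation:
Initial: x=-3.0000 theta=-0.4000
After 1 (propagate distance d=10): x=-7.0000 theta=-0.4000
After 2 (thin lens f=34): x=-7.0000 theta=-33/170 (≈-0.1941)
After 3 (propagate distance d=34): x=-13.6000 theta=-33/170 (≈-0.1941)
After 4 (thin lens f=30): x=-13.6000 theta=661/2550 (≈0.2592)
After 5 (propagate distance d=26): x=-8747/1275 (≈-6.8604) theta=661/2550 (≈0.2592)
After 6 (thin lens f=52): x=-8747/1275 (≈-6.8604) theta=25933/66300 (≈0.3911)
After 7 (propagate distance d=40): x=145619/16575 (≈8.7855) theta=25933/66300 (≈0.3911)
After 8 (thin lens f=38): x=145619/16575 (≈8.7855) theta=67163/419900 (≈0.1599)
After 9 (propagate distance d=37 (to screen)): x=18522137/1259700 (≈14.7036) theta=67163/419900 (≈0.1599)
Rounded to 4 decimal places: x = 14.7036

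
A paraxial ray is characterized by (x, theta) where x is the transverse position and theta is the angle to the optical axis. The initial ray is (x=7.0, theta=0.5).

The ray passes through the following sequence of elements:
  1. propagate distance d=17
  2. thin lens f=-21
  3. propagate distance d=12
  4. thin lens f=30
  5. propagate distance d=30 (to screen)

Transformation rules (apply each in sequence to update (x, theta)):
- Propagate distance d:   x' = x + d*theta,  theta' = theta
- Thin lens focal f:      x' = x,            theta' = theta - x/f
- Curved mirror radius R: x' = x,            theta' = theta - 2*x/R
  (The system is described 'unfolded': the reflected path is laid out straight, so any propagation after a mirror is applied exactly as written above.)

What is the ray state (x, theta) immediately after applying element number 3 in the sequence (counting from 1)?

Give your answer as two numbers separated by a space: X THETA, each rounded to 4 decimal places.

Answer: 30.3571 1.2381

Derivation:
Initial: x=7.0000 theta=0.5000
After 1 (propagate distance d=17): x=15.5000 theta=0.5000
After 2 (thin lens f=-21): x=15.5000 theta=26/21 (≈1.2381)
After 3 (propagate distance d=12): x=425/14 (≈30.3571) theta=26/21 (≈1.2381)
Rounded to 4 decimal places: x = 30.3571, theta = 1.2381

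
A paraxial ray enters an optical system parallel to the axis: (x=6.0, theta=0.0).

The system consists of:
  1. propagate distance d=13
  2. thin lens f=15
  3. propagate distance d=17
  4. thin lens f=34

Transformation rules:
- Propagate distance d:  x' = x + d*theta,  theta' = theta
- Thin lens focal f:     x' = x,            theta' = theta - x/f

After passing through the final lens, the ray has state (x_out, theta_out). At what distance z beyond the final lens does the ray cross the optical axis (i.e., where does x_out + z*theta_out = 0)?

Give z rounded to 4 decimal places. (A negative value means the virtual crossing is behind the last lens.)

Initial: x=6.0000 theta=0.0000
After 1 (propagate distance d=13): x=6.0000 theta=0.0000
After 2 (thin lens f=15): x=6.0000 theta=-0.4000
After 3 (propagate distance d=17): x=-0.8000 theta=-0.4000
After 4 (thin lens f=34): x=-0.8000 theta=-32/85 (≈-0.3765)
z_focus = -x_out/theta_out = -(-0.8000)/(-32/85) = -2.1250
Rounded to 4 decimal places: z = -2.1250

Answer: -2.1250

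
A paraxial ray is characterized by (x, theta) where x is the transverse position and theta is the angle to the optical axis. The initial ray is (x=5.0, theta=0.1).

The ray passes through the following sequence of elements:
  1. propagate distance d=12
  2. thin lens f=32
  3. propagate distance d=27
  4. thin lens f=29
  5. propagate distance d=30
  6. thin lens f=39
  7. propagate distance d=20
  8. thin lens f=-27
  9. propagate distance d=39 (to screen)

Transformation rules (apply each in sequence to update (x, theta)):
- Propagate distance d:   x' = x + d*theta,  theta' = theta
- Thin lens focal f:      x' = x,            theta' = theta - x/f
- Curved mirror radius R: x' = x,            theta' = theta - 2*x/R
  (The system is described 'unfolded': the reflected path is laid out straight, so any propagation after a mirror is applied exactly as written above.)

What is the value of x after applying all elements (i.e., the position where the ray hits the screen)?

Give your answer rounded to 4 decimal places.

Answer: -19.9193

Derivation:
Initial: x=5.0000 theta=0.1000
After 1 (propagate distance d=12): x=6.2000 theta=0.1000
After 2 (thin lens f=32): x=6.2000 theta=-3/32 (≈-0.0938)
After 3 (propagate distance d=27): x=587/160 (≈3.6688) theta=-3/32 (≈-0.0938)
After 4 (thin lens f=29): x=587/160 (≈3.6688) theta=-511/2320 (≈-0.2203)
After 5 (propagate distance d=30): x=-13637/4640 (≈-2.9390) theta=-511/2320 (≈-0.2203)
After 6 (thin lens f=39): x=-13637/4640 (≈-2.9390) theta=-2017/13920 (≈-0.1449)
After 7 (propagate distance d=20): x=-81251/13920 (≈-5.8370) theta=-2017/13920 (≈-0.1449)
After 8 (thin lens f=-27): x=-81251/13920 (≈-5.8370) theta=-13571/37584 (≈-0.3611)
After 9 (propagate distance d=39 (to screen)): x=-2495489/125280 (≈-19.9193) theta=-13571/37584 (≈-0.3611)
Rounded to 4 decimal places: x = -19.9193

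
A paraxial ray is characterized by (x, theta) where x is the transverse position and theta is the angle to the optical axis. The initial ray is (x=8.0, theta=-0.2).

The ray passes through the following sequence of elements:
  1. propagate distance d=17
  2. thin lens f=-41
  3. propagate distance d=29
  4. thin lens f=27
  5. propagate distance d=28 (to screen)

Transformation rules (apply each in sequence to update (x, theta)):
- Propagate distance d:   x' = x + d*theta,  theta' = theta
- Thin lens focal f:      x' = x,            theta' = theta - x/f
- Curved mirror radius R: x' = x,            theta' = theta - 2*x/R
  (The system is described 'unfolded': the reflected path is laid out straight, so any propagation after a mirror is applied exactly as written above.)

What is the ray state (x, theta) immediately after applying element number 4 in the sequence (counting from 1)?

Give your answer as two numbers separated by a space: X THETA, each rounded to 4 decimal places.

Initial: x=8.0000 theta=-0.2000
After 1 (propagate distance d=17): x=4.6000 theta=-0.2000
After 2 (thin lens f=-41): x=4.6000 theta=-18/205 (≈-0.0878)
After 3 (propagate distance d=29): x=421/205 (≈2.0537) theta=-18/205 (≈-0.0878)
After 4 (thin lens f=27): x=421/205 (≈2.0537) theta=-907/5535 (≈-0.1639)
Rounded to 4 decimal places: x = 2.0537, theta = -0.1639

Answer: 2.0537 -0.1639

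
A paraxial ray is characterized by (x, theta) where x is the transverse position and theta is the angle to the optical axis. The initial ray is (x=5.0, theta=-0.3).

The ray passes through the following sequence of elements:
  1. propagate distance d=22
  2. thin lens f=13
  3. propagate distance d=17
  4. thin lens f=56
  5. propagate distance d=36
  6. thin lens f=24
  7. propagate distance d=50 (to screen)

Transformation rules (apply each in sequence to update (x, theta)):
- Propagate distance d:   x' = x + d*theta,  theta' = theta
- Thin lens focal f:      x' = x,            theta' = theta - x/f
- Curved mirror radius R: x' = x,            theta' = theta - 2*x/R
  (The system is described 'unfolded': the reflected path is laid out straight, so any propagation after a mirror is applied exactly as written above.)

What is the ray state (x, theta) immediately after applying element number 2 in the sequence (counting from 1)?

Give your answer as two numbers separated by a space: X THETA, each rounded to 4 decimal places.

Answer: -1.6000 -0.1769

Derivation:
Initial: x=5.0000 theta=-0.3000
After 1 (propagate distance d=22): x=-1.6000 theta=-0.3000
After 2 (thin lens f=13): x=-1.6000 theta=-23/130 (≈-0.1769)
Rounded to 4 decimal places: x = -1.6000, theta = -0.1769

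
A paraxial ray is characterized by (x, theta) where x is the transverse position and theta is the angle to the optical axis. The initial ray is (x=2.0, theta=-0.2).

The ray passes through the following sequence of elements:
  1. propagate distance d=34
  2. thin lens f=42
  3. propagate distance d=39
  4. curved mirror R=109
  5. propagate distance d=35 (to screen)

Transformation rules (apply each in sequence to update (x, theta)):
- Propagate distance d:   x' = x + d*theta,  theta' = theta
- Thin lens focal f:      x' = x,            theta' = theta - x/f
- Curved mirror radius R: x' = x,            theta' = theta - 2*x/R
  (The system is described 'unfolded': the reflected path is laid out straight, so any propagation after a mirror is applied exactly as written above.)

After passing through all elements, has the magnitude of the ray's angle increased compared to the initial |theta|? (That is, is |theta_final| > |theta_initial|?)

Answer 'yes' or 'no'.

Answer: no

Derivation:
Initial: x=2.0000 theta=-0.2000
After 1 (propagate distance d=34): x=-4.8000 theta=-0.2000
After 2 (thin lens f=42): x=-4.8000 theta=-3/35 (≈-0.0857)
After 3 (propagate distance d=39): x=-57/7 (≈-8.1429) theta=-3/35 (≈-0.0857)
After 4 (curved mirror R=109): x=-57/7 (≈-8.1429) theta=243/3815 (≈0.0637)
After 5 (propagate distance d=35 (to screen)): x=-4512/763 (≈-5.9135) theta=243/3815 (≈0.0637)
|theta_initial|=0.2000 |theta_final|=243/3815 (≈0.0637) -> not increased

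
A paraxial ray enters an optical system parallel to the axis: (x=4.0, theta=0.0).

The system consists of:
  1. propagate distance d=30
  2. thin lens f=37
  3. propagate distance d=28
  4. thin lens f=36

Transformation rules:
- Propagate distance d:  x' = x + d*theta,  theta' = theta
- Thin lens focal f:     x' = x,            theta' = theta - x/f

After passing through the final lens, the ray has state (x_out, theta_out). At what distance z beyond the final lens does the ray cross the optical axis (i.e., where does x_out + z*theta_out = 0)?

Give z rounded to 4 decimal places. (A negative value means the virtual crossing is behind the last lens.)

Initial: x=4.0000 theta=0.0000
After 1 (propagate distance d=30): x=4.0000 theta=0.0000
After 2 (thin lens f=37): x=4.0000 theta=-4/37 (≈-0.1081)
After 3 (propagate distance d=28): x=36/37 (≈0.9730) theta=-4/37 (≈-0.1081)
After 4 (thin lens f=36): x=36/37 (≈0.9730) theta=-5/37 (≈-0.1351)
z_focus = -x_out/theta_out = -(36/37)/(-5/37) = 7.2000
Rounded to 4 decimal places: z = 7.2000

Answer: 7.2000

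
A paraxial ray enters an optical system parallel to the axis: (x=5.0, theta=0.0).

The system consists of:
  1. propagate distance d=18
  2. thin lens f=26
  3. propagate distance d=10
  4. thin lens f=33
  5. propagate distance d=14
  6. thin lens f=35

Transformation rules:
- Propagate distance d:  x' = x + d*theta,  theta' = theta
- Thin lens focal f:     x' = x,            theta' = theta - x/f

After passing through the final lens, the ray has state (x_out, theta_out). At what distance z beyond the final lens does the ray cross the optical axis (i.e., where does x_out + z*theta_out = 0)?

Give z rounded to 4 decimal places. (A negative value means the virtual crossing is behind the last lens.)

Initial: x=5.0000 theta=0.0000
After 1 (propagate distance d=18): x=5.0000 theta=0.0000
After 2 (thin lens f=26): x=5.0000 theta=-5/26 (≈-0.1923)
After 3 (propagate distance d=10): x=40/13 (≈3.0769) theta=-5/26 (≈-0.1923)
After 4 (thin lens f=33): x=40/13 (≈3.0769) theta=-245/858 (≈-0.2855)
After 5 (propagate distance d=14): x=-395/429 (≈-0.9207) theta=-245/858 (≈-0.2855)
After 6 (thin lens f=35): x=-395/429 (≈-0.9207) theta=-519/2002 (≈-0.2592)
z_focus = -x_out/theta_out = -(-395/429)/(-519/2002) = -5530/1557 ≈ -3.5517
Rounded to 4 decimal places: z = -3.5517

Answer: -3.5517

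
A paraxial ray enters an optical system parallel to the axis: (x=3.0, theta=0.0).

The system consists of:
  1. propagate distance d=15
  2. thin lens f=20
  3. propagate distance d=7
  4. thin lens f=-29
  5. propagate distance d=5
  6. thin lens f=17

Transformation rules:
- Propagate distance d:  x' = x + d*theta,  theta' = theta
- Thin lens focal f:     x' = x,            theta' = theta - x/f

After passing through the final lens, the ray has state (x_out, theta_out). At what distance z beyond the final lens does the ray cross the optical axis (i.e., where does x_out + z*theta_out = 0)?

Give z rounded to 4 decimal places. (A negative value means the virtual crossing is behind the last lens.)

Initial: x=3.0000 theta=0.0000
After 1 (propagate distance d=15): x=3.0000 theta=0.0000
After 2 (thin lens f=20): x=3.0000 theta=-0.1500
After 3 (propagate distance d=7): x=1.9500 theta=-0.1500
After 4 (thin lens f=-29): x=1.9500 theta=-12/145 (≈-0.0828)
After 5 (propagate distance d=5): x=891/580 (≈1.5362) theta=-12/145 (≈-0.0828)
After 6 (thin lens f=17): x=891/580 (≈1.5362) theta=-1707/9860 (≈-0.1731)
z_focus = -x_out/theta_out = -(891/580)/(-1707/9860) = 5049/569 ≈ 8.8735
Rounded to 4 decimal places: z = 8.8735

Answer: 8.8735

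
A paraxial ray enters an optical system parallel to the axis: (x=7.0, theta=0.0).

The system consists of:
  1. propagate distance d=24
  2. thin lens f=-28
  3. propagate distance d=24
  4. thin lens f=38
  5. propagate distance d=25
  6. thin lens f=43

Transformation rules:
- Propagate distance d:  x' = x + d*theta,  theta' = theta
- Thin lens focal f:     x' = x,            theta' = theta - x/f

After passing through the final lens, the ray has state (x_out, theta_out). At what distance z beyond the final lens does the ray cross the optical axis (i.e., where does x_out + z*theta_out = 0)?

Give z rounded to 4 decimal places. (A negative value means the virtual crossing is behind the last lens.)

Answer: 31.3815

Derivation:
Initial: x=7.0000 theta=0.0000
After 1 (propagate distance d=24): x=7.0000 theta=0.0000
After 2 (thin lens f=-28): x=7.0000 theta=0.2500
After 3 (propagate distance d=24): x=13.0000 theta=0.2500
After 4 (thin lens f=38): x=13.0000 theta=-7/76 (≈-0.0921)
After 5 (propagate distance d=25): x=813/76 (≈10.6974) theta=-7/76 (≈-0.0921)
After 6 (thin lens f=43): x=813/76 (≈10.6974) theta=-557/1634 (≈-0.3409)
z_focus = -x_out/theta_out = -(813/76)/(-557/1634) = 34959/1114 ≈ 31.3815
Rounded to 4 decimal places: z = 31.3815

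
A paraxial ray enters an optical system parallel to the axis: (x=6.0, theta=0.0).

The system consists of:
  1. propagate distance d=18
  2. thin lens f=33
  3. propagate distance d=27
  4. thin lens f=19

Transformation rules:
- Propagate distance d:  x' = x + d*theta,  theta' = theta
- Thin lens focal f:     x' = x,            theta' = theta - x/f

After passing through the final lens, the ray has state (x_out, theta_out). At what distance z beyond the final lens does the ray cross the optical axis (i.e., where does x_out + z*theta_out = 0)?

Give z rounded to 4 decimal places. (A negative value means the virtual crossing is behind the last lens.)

Answer: 4.5600

Derivation:
Initial: x=6.0000 theta=0.0000
After 1 (propagate distance d=18): x=6.0000 theta=0.0000
After 2 (thin lens f=33): x=6.0000 theta=-2/11 (≈-0.1818)
After 3 (propagate distance d=27): x=12/11 (≈1.0909) theta=-2/11 (≈-0.1818)
After 4 (thin lens f=19): x=12/11 (≈1.0909) theta=-50/209 (≈-0.2392)
z_focus = -x_out/theta_out = -(12/11)/(-50/209) = 4.5600
Rounded to 4 decimal places: z = 4.5600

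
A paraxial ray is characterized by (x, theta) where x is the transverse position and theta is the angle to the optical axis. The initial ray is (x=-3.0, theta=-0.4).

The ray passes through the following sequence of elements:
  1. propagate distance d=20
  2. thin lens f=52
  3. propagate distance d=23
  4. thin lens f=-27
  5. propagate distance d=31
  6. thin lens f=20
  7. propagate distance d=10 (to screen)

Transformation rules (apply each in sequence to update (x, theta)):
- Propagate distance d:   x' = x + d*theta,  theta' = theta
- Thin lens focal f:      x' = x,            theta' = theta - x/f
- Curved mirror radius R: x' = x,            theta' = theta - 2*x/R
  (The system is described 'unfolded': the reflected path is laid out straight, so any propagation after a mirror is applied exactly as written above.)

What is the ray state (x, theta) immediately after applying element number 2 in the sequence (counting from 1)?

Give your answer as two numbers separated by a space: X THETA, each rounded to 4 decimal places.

Answer: -11.0000 -0.1885

Derivation:
Initial: x=-3.0000 theta=-0.4000
After 1 (propagate distance d=20): x=-11.0000 theta=-0.4000
After 2 (thin lens f=52): x=-11.0000 theta=-49/260 (≈-0.1885)
Rounded to 4 decimal places: x = -11.0000, theta = -0.1885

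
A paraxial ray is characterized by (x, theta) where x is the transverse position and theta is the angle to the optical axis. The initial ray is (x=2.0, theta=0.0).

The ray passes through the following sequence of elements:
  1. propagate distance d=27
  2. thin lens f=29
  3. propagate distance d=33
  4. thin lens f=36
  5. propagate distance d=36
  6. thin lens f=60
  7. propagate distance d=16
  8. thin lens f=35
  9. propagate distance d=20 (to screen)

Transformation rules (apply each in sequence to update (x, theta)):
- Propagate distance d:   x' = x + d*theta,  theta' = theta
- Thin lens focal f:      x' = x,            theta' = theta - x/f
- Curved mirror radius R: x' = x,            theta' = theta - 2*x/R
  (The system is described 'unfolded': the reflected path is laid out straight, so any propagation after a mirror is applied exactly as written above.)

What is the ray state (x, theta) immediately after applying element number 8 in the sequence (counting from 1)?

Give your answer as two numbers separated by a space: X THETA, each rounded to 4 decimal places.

Initial: x=2.0000 theta=0.0000
After 1 (propagate distance d=27): x=2.0000 theta=0.0000
After 2 (thin lens f=29): x=2.0000 theta=-2/29 (≈-0.0690)
After 3 (propagate distance d=33): x=-8/29 (≈-0.2759) theta=-2/29 (≈-0.0690)
After 4 (thin lens f=36): x=-8/29 (≈-0.2759) theta=-16/261 (≈-0.0613)
After 5 (propagate distance d=36): x=-72/29 (≈-2.4828) theta=-16/261 (≈-0.0613)
After 6 (thin lens f=60): x=-72/29 (≈-2.4828) theta=-26/1305 (≈-0.0199)
After 7 (propagate distance d=16): x=-3656/1305 (≈-2.8015) theta=-26/1305 (≈-0.0199)
After 8 (thin lens f=35): x=-3656/1305 (≈-2.8015) theta=2746/45675 (≈0.0601)
Rounded to 4 decimal places: x = -2.8015, theta = 0.0601

Answer: -2.8015 0.0601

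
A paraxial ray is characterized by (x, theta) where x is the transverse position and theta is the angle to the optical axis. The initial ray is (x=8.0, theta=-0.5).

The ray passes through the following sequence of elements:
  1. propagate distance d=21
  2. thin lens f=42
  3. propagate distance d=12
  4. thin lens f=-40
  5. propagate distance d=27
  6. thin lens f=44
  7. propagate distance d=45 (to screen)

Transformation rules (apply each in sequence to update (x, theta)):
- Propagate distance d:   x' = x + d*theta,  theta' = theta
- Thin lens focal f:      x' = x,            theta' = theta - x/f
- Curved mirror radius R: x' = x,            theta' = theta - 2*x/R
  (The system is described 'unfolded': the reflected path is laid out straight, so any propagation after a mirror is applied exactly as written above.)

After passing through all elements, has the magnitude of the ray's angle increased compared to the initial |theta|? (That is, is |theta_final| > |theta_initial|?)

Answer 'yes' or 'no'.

Initial: x=8.0000 theta=-0.5000
After 1 (propagate distance d=21): x=-2.5000 theta=-0.5000
After 2 (thin lens f=42): x=-2.5000 theta=-37/84 (≈-0.4405)
After 3 (propagate distance d=12): x=-109/14 (≈-7.7857) theta=-37/84 (≈-0.4405)
After 4 (thin lens f=-40): x=-109/14 (≈-7.7857) theta=-1067/1680 (≈-0.6351)
After 5 (propagate distance d=27): x=-13963/560 (≈-24.9339) theta=-1067/1680 (≈-0.6351)
After 6 (thin lens f=44): x=-13963/560 (≈-24.9339) theta=-5059/73920 (≈-0.0684)
After 7 (propagate distance d=45 (to screen)): x=-690257/24640 (≈-28.0137) theta=-5059/73920 (≈-0.0684)
|theta_initial|=0.5000 |theta_final|=5059/73920 (≈0.0684) -> not increased

Answer: no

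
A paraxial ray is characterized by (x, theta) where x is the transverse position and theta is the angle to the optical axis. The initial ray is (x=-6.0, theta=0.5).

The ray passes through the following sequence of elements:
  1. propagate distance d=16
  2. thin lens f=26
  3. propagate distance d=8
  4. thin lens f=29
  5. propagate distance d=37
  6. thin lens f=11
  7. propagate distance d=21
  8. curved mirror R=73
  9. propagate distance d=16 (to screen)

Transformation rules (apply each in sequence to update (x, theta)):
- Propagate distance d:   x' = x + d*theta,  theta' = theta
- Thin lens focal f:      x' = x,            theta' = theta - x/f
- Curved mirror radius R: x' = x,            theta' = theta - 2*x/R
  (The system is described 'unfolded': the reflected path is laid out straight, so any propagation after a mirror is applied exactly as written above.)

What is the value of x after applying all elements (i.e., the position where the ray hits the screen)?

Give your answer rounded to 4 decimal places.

Answer: -21.2444

Derivation:
Initial: x=-6.0000 theta=0.5000
After 1 (propagate distance d=16): x=2.0000 theta=0.5000
After 2 (thin lens f=26): x=2.0000 theta=11/26 (≈0.4231)
After 3 (propagate distance d=8): x=70/13 (≈5.3846) theta=11/26 (≈0.4231)
After 4 (thin lens f=29): x=70/13 (≈5.3846) theta=179/754 (≈0.2374)
After 5 (propagate distance d=37): x=10683/754 (≈14.1684) theta=179/754 (≈0.2374)
After 6 (thin lens f=11): x=10683/754 (≈14.1684) theta=-4357/4147 (≈-1.0506)
After 7 (propagate distance d=21): x=-5037/638 (≈-7.8950) theta=-4357/4147 (≈-1.0506)
After 8 (curved mirror R=73): x=-5037/638 (≈-7.8950) theta=-3460/4147 (≈-0.8343)
After 9 (propagate distance d=16 (to screen)): x=-176201/8294 (≈-21.2444) theta=-3460/4147 (≈-0.8343)
Rounded to 4 decimal places: x = -21.2444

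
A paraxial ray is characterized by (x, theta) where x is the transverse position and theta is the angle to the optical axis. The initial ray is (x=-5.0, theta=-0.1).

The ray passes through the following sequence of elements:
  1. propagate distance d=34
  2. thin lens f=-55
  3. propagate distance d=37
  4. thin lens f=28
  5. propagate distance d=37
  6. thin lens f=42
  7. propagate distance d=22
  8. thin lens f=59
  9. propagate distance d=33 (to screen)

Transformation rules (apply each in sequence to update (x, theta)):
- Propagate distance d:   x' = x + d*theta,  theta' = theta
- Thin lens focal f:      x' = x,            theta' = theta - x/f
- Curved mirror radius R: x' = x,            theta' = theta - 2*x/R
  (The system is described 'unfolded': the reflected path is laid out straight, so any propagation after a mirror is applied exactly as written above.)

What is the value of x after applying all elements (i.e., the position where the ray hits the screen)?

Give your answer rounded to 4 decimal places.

Initial: x=-5.0000 theta=-0.1000
After 1 (propagate distance d=34): x=-8.4000 theta=-0.1000
After 2 (thin lens f=-55): x=-8.4000 theta=-139/550 (≈-0.2527)
After 3 (propagate distance d=37): x=-9763/550 (≈-17.7509) theta=-139/550 (≈-0.2527)
After 4 (thin lens f=28): x=-9763/550 (≈-17.7509) theta=5871/15400 (≈0.3812)
After 5 (propagate distance d=37): x=-56137/15400 (≈-3.6453) theta=5871/15400 (≈0.3812)
After 6 (thin lens f=42): x=-56137/15400 (≈-3.6453) theta=302719/646800 (≈0.4680)
After 7 (propagate distance d=22): x=268879/40425 (≈6.6513) theta=302719/646800 (≈0.4680)
After 8 (thin lens f=59): x=268879/40425 (≈6.6513) theta=13558357/38161200 (≈0.3553)
After 9 (propagate distance d=33 (to screen)): x=701247557/38161200 (≈18.3759) theta=13558357/38161200 (≈0.3553)
Rounded to 4 decimal places: x = 18.3759

Answer: 18.3759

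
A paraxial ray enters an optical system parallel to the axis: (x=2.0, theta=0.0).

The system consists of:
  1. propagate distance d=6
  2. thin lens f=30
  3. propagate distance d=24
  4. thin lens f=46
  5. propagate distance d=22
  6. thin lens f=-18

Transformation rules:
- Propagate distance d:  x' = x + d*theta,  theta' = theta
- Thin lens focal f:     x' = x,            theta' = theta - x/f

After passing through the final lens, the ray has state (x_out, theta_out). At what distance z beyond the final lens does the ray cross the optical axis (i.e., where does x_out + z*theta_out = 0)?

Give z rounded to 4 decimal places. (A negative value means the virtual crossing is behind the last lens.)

Answer: -8.6608

Derivation:
Initial: x=2.0000 theta=0.0000
After 1 (propagate distance d=6): x=2.0000 theta=0.0000
After 2 (thin lens f=30): x=2.0000 theta=-1/15 (≈-0.0667)
After 3 (propagate distance d=24): x=0.4000 theta=-1/15 (≈-0.0667)
After 4 (thin lens f=46): x=0.4000 theta=-26/345 (≈-0.0754)
After 5 (propagate distance d=22): x=-434/345 (≈-1.2580) theta=-26/345 (≈-0.0754)
After 6 (thin lens f=-18): x=-434/345 (≈-1.2580) theta=-451/3105 (≈-0.1452)
z_focus = -x_out/theta_out = -(-434/345)/(-451/3105) = -3906/451 ≈ -8.6608
Rounded to 4 decimal places: z = -8.6608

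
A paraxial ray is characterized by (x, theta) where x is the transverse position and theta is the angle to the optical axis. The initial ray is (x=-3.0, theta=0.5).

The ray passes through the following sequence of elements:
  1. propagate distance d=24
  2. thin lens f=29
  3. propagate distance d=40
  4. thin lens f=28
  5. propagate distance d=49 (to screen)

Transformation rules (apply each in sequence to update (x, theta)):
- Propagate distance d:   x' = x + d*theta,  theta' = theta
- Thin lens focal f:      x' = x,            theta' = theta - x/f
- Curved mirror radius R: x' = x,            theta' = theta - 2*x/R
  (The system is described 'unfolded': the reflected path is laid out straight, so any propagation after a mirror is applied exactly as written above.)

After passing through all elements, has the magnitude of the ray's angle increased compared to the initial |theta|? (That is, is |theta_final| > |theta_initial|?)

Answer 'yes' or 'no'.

Answer: no

Derivation:
Initial: x=-3.0000 theta=0.5000
After 1 (propagate distance d=24): x=9.0000 theta=0.5000
After 2 (thin lens f=29): x=9.0000 theta=11/58 (≈0.1897)
After 3 (propagate distance d=40): x=481/29 (≈16.5862) theta=11/58 (≈0.1897)
After 4 (thin lens f=28): x=481/29 (≈16.5862) theta=-327/812 (≈-0.4027)
After 5 (propagate distance d=49 (to screen)): x=-365/116 (≈-3.1466) theta=-327/812 (≈-0.4027)
|theta_initial|=0.5000 |theta_final|=327/812 (≈0.4027) -> not increased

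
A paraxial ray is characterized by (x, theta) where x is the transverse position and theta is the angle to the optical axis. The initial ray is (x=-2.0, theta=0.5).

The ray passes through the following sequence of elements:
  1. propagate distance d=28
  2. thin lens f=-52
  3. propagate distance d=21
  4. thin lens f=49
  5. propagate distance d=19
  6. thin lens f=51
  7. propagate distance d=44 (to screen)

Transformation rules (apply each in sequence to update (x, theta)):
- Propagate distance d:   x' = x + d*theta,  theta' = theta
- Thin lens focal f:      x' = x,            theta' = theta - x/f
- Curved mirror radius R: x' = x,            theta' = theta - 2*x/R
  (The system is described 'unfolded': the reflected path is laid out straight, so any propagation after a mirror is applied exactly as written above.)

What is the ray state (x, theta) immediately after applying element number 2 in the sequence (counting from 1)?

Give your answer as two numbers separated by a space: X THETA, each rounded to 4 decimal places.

Answer: 12.0000 0.7308

Derivation:
Initial: x=-2.0000 theta=0.5000
After 1 (propagate distance d=28): x=12.0000 theta=0.5000
After 2 (thin lens f=-52): x=12.0000 theta=19/26 (≈0.7308)
Rounded to 4 decimal places: x = 12.0000, theta = 0.7308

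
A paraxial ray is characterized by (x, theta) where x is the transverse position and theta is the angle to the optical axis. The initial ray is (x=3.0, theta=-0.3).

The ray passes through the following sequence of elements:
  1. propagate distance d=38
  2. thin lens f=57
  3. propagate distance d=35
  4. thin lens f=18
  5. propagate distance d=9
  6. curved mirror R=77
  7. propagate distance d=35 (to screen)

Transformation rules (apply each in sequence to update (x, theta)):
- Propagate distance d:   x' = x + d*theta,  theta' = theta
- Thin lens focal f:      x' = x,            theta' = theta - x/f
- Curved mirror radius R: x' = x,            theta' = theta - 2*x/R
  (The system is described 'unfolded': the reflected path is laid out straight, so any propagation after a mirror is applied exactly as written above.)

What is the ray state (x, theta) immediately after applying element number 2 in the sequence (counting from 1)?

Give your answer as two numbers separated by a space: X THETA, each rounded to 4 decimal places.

Answer: -8.4000 -0.1526

Derivation:
Initial: x=3.0000 theta=-0.3000
After 1 (propagate distance d=38): x=-8.4000 theta=-0.3000
After 2 (thin lens f=57): x=-8.4000 theta=-29/190 (≈-0.1526)
Rounded to 4 decimal places: x = -8.4000, theta = -0.1526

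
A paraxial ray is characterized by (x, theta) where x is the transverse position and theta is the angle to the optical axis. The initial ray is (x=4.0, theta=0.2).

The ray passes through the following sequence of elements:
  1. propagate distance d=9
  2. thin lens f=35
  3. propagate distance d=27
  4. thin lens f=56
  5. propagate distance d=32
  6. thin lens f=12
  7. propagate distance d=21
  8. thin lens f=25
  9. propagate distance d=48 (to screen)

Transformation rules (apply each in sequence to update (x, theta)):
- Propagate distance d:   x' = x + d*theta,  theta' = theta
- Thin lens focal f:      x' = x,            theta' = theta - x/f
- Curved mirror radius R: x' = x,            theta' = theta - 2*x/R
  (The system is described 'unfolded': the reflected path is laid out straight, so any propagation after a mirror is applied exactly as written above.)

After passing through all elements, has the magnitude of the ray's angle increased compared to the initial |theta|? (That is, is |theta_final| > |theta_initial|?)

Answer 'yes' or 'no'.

Initial: x=4.0000 theta=0.2000
After 1 (propagate distance d=9): x=5.8000 theta=0.2000
After 2 (thin lens f=35): x=5.8000 theta=6/175 (≈0.0343)
After 3 (propagate distance d=27): x=1177/175 (≈6.7257) theta=6/175 (≈0.0343)
After 4 (thin lens f=56): x=1177/175 (≈6.7257) theta=-841/9800 (≈-0.0858)
After 5 (propagate distance d=32): x=195/49 (≈3.9796) theta=-841/9800 (≈-0.0858)
After 6 (thin lens f=12): x=195/49 (≈3.9796) theta=-4091/9800 (≈-0.4174)
After 7 (propagate distance d=21): x=-46911/9800 (≈-4.7868) theta=-4091/9800 (≈-0.4174)
After 8 (thin lens f=25): x=-46911/9800 (≈-4.7868) theta=-13841/61250 (≈-0.2260)
After 9 (propagate distance d=48 (to screen)): x=-3830247/245000 (≈-15.6337) theta=-13841/61250 (≈-0.2260)
|theta_initial|=0.2000 |theta_final|=13841/61250 (≈0.2260) -> increased

Answer: yes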